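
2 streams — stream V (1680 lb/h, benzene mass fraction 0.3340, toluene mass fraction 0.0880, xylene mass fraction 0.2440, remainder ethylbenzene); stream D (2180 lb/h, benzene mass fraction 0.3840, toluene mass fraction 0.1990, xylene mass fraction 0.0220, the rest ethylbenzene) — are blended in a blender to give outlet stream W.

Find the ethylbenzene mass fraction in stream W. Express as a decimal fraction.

Total flow out = 1680 + 2180 = 3860 lb/h.
ethylbenzene in = 1680×0.334 + 2180×0.395 = 1422.2 lb/h.
ethylbenzene mass fraction in W = 1422.2/3860 = 0.3685.

0.3685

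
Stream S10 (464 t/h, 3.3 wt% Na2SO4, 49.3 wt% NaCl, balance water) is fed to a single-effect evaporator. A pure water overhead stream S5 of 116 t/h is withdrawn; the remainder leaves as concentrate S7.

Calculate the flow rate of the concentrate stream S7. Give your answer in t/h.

Concentrate = 464 − 116 = 348 t/h.

348 t/h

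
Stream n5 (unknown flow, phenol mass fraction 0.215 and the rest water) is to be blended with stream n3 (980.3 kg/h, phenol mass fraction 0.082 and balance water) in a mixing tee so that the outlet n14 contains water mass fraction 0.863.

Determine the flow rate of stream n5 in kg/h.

Let n5 be the unknown flow. Total out = 980.3 + n5.
water balance: 899.92 + 0.785·n5 = 0.863·(980.3 + n5)
(0.785 − 0.863)·n5 = 0.863×980.3 − 899.92 = -53.917
n5 = -53.917 / -0.078 = 691.24 kg/h

691.2 kg/h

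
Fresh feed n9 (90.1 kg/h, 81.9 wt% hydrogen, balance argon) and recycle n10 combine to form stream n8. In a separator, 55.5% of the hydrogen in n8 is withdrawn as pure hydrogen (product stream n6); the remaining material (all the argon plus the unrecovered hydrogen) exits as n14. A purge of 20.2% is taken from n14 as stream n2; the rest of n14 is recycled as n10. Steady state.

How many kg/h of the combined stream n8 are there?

195.2 kg/h

argon enters only via n9 and leaves only via the purge: 90.1×0.181 = 0.202×(argon in n14), and the separator passes all argon, so argon in n8 = argon in n14 = 80.733 kg/h.
hydrogen in n8: m_A = 90.1×0.819 + (1−0.202)·(1−0.555)·m_A, so m_A = 73.792/0.6449 = 114.43 kg/h.
n8 = 114.43 + 80.733 = 195.16 kg/h.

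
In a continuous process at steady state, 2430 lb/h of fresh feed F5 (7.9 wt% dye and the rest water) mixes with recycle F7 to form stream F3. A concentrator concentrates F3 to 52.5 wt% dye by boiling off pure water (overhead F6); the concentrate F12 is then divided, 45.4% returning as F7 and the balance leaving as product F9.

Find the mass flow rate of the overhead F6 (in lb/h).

Overall dye balance (none leaves overhead): dye in fresh feed = dye in product, i.e. 2430×0.079 = (1−0.454)·F12·0.525.
F12 = 191.97/(0.525×0.546) = 669.7 lb/h.
Recycle F7 = 0.454×669.7 = 304.04 lb/h.
Combined feed F3 = 2430 + 304.04 = 2734 lb/h.
Overhead F6 = F3 − F12 = 2734 − 669.7 = 2064.3 lb/h.

2064 lb/h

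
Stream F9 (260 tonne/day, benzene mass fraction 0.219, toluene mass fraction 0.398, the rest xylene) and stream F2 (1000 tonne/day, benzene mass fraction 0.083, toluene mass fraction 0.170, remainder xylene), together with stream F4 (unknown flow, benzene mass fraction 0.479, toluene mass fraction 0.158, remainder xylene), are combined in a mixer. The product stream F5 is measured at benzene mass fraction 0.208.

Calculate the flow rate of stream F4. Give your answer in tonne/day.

Let F4 be the unknown flow. Total out = 1260 + F4.
benzene balance: 139.94 + 0.479·F4 = 0.208·(1260 + F4)
(0.479 − 0.208)·F4 = 0.208×1260 − 139.94 = 122.14
F4 = 122.14 / 0.271 = 450.7 tonne/day

450.7 tonne/day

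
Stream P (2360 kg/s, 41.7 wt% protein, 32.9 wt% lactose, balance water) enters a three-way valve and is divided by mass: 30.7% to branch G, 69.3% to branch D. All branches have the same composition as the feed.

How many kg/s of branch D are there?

Branch D flow = 0.693×2360 = 1635.5 kg/s.

1635 kg/s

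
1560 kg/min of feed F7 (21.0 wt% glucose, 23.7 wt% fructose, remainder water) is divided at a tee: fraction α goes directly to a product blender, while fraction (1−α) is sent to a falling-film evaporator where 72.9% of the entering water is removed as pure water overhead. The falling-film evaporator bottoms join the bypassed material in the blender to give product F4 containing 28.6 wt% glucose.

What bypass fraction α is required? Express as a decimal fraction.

0.341

All 1560×0.210 = 327.6 kg/min of glucose reaches F4, so F4 = 327.6/0.286 = 1145.5 kg/min and vapour = 414.55 kg/min.
The evaporator receives (1−α)·1560 of feed at 0.553 water and removes 0.729 of that water:
0.729×0.553×(1−α)×1560 = 414.55
(1−α) = 414.55/628.89 = 0.6592;  α = 0.3408.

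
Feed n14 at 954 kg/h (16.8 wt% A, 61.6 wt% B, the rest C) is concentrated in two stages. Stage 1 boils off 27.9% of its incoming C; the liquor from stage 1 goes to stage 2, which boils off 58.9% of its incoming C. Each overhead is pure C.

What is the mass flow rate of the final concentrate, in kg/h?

809 kg/h

C in feed = 954×0.216 = 206.06 kg/h.
After stage 1: C left = (1−0.279)×206.06 = 148.57; stream total = 896.51 kg/h.
After stage 2: C left = (1−0.589)×148.57 = 61.063; final concentrate = 809 kg/h.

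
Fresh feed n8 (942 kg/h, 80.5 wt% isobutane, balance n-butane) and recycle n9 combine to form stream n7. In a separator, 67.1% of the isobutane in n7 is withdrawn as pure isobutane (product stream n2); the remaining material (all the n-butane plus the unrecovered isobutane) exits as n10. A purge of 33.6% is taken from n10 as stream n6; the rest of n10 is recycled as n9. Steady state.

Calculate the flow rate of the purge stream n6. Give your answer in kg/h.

n-butane enters only via n8 and leaves only via the purge: 942×0.195 = 0.336×(n-butane in n10), and the separator passes all n-butane, so n-butane in n7 = n-butane in n10 = 546.7 kg/h.
isobutane in n7: m_A = 942×0.805 + (1−0.336)·(1−0.671)·m_A, so m_A = 758.31/0.7815 = 970.27 kg/h.
n10 = (1−0.671)×970.27 + 546.7 = 865.92 kg/h.
Purge n6 = 0.336×865.92 = 290.95 kg/h.

290.9 kg/h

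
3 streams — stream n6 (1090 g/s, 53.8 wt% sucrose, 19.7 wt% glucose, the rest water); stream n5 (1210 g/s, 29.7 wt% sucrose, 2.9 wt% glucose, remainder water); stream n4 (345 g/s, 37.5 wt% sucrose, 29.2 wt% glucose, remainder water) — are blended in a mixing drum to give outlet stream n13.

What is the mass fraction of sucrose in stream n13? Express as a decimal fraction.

Total flow out = 1090 + 1210 + 345 = 2645 g/s.
sucrose in = 1090×0.538 + 1210×0.297 + 345×0.375 = 1075.2 g/s.
sucrose mass fraction in n13 = 1075.2/2645 = 0.406.

0.406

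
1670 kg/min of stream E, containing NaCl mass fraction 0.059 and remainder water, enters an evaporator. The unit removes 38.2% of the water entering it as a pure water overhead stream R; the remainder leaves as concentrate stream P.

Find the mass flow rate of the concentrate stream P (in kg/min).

water entering = 1670×0.941 = 1571.5 kg/min; overhead removed = 0.382×1571.5 = 600.3 kg/min.
Concentrate = 1670 − 600.3 = 1069.7 kg/min.

1070 kg/min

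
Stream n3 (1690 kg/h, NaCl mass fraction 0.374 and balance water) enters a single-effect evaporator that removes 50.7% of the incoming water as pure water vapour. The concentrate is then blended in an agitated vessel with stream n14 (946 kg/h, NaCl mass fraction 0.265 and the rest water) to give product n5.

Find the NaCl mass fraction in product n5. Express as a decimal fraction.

Vapour removed = 0.507×0.626×1690 = 536.38 kg/h; concentrate = 1153.6 kg/h.
NaCl reaching the mixer = 632.06 (from concentrate) + 946×0.265 = 882.75 kg/h.
Product flow = 1153.6 + 946 = 2099.6 kg/h; NaCl fraction = 0.420.

0.420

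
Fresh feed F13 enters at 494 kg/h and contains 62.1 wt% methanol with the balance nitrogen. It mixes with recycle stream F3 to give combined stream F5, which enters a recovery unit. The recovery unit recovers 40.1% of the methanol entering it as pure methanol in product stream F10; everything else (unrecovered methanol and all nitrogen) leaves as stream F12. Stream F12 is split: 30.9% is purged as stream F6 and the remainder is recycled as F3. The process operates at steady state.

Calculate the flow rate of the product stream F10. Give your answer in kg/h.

209.9 kg/h

methanol in F5: m_A = 494×0.621 + (1−0.309)·(1−0.401)·m_A, so m_A = 306.77/0.5861 = 523.42 kg/h.
Product F10 = 0.401×523.42 = 209.89 kg/h.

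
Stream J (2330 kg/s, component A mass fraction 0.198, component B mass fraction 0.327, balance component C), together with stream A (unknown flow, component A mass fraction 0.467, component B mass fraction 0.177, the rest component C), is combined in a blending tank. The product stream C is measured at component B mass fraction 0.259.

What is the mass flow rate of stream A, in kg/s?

1932 kg/s

Let A be the unknown flow. Total out = 2330 + A.
component B balance: 761.91 + 0.177·A = 0.259·(2330 + A)
(0.177 − 0.259)·A = 0.259×2330 − 761.91 = -158.44
A = -158.44 / -0.082 = 1932.2 kg/s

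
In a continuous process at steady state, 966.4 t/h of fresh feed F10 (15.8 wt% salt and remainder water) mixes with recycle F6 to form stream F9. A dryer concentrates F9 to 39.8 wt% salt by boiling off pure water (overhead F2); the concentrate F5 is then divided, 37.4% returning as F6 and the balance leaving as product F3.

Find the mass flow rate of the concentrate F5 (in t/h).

612.9 t/h

Overall salt balance (none leaves overhead): salt in fresh feed = salt in product, i.e. 966.4×0.158 = (1−0.374)·F5·0.398.
F5 = 152.69/(0.398×0.626) = 612.85 t/h.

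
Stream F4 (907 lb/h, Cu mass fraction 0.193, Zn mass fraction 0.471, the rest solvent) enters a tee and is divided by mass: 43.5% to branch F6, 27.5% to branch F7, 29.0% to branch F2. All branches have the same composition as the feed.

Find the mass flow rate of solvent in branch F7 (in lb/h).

83.81 lb/h

Branch F7 total = 0.275×907 = 249.43 lb/h.
solvent in F7 = 0.336×249.43 = 83.807 lb/h.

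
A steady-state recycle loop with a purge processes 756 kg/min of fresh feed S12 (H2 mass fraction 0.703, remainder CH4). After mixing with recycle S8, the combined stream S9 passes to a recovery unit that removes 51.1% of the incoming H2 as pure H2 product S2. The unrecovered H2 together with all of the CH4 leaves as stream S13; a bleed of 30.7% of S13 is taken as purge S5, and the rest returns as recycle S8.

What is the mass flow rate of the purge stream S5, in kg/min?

CH4 enters only via S12 and leaves only via the purge: 756×0.297 = 0.307×(CH4 in S13), and the recovery unit passes all CH4, so CH4 in S9 = CH4 in S13 = 731.37 kg/min.
H2 in S9: m_A = 756×0.703 + (1−0.307)·(1−0.511)·m_A, so m_A = 531.47/0.6611 = 803.89 kg/min.
S13 = (1−0.511)×803.89 + 731.37 = 1124.5 kg/min.
Purge S5 = 0.307×1124.5 = 345.21 kg/min.

345.2 kg/min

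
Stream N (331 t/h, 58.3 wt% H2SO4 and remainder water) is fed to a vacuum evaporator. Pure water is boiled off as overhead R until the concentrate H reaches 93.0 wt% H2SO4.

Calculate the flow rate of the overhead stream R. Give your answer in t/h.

H2SO4 is conserved: 331×0.583 = 192.97 t/h all reports to the concentrate.
Concentrate = 192.97/(target fraction) = 207.5 t/h.
Overhead = 331 − 207.5 = 123.5 t/h.

123.5 t/h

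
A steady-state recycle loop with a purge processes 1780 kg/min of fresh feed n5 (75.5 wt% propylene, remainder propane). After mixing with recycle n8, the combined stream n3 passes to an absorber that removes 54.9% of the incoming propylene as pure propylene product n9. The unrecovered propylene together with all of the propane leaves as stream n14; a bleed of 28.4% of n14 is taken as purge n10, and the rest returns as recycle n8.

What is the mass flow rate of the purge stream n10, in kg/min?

propane enters only via n5 and leaves only via the purge: 1780×0.245 = 0.284×(propane in n14), and the absorber passes all propane, so propane in n3 = propane in n14 = 1535.6 kg/min.
propylene in n3: m_A = 1780×0.755 + (1−0.284)·(1−0.549)·m_A, so m_A = 1343.9/0.6771 = 1984.8 kg/min.
n14 = (1−0.549)×1984.8 + 1535.6 = 2430.7 kg/min.
Purge n10 = 0.284×2430.7 = 690.33 kg/min.

690.3 kg/min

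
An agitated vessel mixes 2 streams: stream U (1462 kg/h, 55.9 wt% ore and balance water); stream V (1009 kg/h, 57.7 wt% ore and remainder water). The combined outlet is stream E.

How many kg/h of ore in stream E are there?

1399 kg/h

ore out = ore in = 1462×0.559 + 1009×0.577 = 1399.5 kg/h.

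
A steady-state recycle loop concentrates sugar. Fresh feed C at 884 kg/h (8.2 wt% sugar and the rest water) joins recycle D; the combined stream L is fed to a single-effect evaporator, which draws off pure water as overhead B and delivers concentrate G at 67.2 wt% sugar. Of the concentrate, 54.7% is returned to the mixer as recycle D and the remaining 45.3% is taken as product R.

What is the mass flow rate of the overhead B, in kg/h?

776.1 kg/h

Overall sugar balance (none leaves overhead): sugar in fresh feed = sugar in product, i.e. 884×0.082 = (1−0.547)·G·0.672.
G = 72.488/(0.672×0.453) = 238.12 kg/h.
Recycle D = 0.547×238.12 = 130.25 kg/h.
Combined feed L = 884 + 130.25 = 1014.3 kg/h.
Overhead B = L − G = 1014.3 − 238.12 = 776.13 kg/h.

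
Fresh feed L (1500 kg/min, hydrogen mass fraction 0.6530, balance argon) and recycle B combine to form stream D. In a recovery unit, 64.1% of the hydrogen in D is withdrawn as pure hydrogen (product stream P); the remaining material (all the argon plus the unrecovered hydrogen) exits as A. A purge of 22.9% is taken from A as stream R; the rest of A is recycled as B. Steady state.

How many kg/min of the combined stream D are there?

argon enters only via L and leaves only via the purge: 1500×0.347 = 0.229×(argon in A), and the recovery unit passes all argon, so argon in D = argon in A = 2272.9 kg/min.
hydrogen in D: m_A = 1500×0.653 + (1−0.229)·(1−0.641)·m_A, so m_A = 979.5/0.7232 = 1354.4 kg/min.
D = 1354.4 + 2272.9 = 3627.3 kg/min.

3627 kg/min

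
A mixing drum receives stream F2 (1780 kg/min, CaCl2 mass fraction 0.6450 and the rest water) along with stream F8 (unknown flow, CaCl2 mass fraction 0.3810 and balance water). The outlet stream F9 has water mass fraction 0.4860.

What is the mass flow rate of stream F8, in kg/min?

1753 kg/min

Let F8 be the unknown flow. Total out = 1780 + F8.
water balance: 631.9 + 0.619·F8 = 0.486·(1780 + F8)
(0.619 − 0.486)·F8 = 0.486×1780 − 631.9 = 233.18
F8 = 233.18 / 0.133 = 1753.2 kg/min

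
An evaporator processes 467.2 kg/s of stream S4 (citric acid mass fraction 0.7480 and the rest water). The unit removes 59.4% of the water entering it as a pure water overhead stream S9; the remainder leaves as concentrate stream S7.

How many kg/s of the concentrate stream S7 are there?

water entering = 467.2×0.252 = 117.73 kg/s; overhead removed = 0.594×117.73 = 69.934 kg/s.
Concentrate = 467.2 − 69.934 = 397.27 kg/s.

397.3 kg/s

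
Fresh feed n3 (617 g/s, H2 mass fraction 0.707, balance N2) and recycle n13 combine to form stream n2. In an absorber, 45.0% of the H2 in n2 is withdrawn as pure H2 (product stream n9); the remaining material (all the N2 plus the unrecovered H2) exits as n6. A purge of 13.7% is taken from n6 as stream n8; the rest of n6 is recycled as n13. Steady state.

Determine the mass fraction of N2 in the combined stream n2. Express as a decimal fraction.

N2 enters only via n3 and leaves only via the purge: 617×0.293 = 0.137×(N2 in n6), and the absorber passes all N2, so N2 in n2 = N2 in n6 = 1319.6 g/s.
H2 in n2: m_A = 617×0.707 + (1−0.137)·(1−0.450)·m_A, so m_A = 436.22/0.5253 = 830.34 g/s.
n2 = 830.34 + 1319.6 = 2149.9 g/s.
N2 fraction in n2 = 1319.6/2149.9 = 0.614.

0.614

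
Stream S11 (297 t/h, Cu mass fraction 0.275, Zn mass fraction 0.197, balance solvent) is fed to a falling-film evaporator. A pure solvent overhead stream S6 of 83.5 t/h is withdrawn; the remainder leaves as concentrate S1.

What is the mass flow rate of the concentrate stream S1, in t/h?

Concentrate = 297 − 83.5 = 213.5 t/h.

213.5 t/h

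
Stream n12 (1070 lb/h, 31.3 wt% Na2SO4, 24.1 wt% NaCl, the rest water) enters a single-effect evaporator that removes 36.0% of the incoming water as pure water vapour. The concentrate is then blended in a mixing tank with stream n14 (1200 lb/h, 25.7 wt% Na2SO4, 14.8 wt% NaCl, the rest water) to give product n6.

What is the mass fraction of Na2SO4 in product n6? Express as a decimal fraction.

0.3066

Vapour removed = 0.360×0.446×1070 = 171.8 lb/h; concentrate = 898.2 lb/h.
Na2SO4 reaching the mixer = 334.91 (from concentrate) + 1200×0.257 = 643.31 lb/h.
Product flow = 898.2 + 1200 = 2098.2 lb/h; Na2SO4 fraction = 0.3066.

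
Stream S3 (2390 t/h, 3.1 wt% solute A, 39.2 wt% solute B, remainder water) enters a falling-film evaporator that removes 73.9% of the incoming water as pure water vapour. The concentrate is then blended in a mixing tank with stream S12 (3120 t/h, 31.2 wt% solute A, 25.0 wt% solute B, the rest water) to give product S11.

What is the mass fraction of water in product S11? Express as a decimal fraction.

Vapour removed = 0.739×0.577×2390 = 1019.1 t/h; concentrate = 1370.9 t/h.
water reaching the mixer = 359.93 (from concentrate) + 3120×0.438 = 1726.5 t/h.
Product flow = 1370.9 + 3120 = 4490.9 t/h; water fraction = 0.384.

0.384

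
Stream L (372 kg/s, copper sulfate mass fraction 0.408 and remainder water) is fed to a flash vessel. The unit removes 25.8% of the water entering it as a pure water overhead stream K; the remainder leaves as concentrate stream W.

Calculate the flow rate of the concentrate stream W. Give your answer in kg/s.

water entering = 372×0.592 = 220.22 kg/s; overhead removed = 0.258×220.22 = 56.818 kg/s.
Concentrate = 372 − 56.818 = 315.18 kg/s.

315.2 kg/s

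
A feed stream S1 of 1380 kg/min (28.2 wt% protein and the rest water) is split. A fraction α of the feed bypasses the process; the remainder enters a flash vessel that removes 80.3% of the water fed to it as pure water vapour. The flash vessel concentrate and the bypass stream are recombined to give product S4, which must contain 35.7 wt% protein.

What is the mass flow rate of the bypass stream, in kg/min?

877.2 kg/min

All 1380×0.282 = 389.16 kg/min of protein reaches S4, so S4 = 389.16/0.357 = 1090.1 kg/min and vapour = 289.92 kg/min.
The evaporator receives (1−α)·1380 of feed at 0.718 water and removes 0.803 of that water:
0.803×0.718×(1−α)×1380 = 289.92
(1−α) = 289.92/795.64 = 0.3644;  α = 0.6356.
Bypass flow = 0.6356×1380 = 877.16 kg/min.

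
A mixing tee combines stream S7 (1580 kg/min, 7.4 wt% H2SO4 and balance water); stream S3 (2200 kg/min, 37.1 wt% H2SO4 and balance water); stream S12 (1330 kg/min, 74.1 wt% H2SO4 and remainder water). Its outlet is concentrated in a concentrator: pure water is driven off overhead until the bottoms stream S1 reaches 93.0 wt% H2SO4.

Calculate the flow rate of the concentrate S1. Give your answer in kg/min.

H2SO4 entering = 1580×0.074 + 2200×0.371 + 1330×0.741 = 1918.7 kg/min.
All H2SO4 reports to S1, so S1 = 1918.7/0.930 = 2063.1 kg/min.

2063 kg/min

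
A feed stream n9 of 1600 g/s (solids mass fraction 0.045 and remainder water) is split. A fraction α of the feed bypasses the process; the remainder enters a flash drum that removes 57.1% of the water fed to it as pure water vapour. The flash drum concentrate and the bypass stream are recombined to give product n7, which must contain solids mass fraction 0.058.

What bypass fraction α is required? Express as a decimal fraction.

All 1600×0.045 = 72 g/s of solids reaches n7, so n7 = 72/0.058 = 1241.4 g/s and vapour = 358.62 g/s.
The evaporator receives (1−α)·1600 of feed at 0.955 water and removes 0.571 of that water:
0.571×0.955×(1−α)×1600 = 358.62
(1−α) = 358.62/872.49 = 0.4110;  α = 0.5890.

0.589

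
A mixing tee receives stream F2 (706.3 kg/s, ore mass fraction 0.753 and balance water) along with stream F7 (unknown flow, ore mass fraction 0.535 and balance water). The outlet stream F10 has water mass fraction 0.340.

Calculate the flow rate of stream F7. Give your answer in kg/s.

525.5 kg/s

Let F7 be the unknown flow. Total out = 706.3 + F7.
water balance: 174.46 + 0.465·F7 = 0.340·(706.3 + F7)
(0.465 − 0.340)·F7 = 0.340×706.3 − 174.46 = 65.686
F7 = 65.686 / 0.125 = 525.49 kg/s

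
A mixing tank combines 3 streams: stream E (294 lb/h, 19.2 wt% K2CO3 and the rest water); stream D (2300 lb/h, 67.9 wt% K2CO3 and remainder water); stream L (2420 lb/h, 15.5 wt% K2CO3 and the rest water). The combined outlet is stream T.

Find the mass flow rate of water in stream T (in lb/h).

water out = water in = 294×0.808 + 2300×0.321 + 2420×0.845 = 3020.8 lb/h.

3021 lb/h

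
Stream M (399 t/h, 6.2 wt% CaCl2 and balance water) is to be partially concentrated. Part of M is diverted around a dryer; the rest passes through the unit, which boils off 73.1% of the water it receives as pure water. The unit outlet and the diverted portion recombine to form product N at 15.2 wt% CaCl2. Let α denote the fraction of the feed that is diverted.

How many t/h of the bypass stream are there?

54.45 t/h

All 399×0.062 = 24.738 t/h of CaCl2 reaches N, so N = 24.738/0.152 = 162.75 t/h and vapour = 236.25 t/h.
The evaporator receives (1−α)·399 of feed at 0.938 water and removes 0.731 of that water:
0.731×0.938×(1−α)×399 = 236.25
(1−α) = 236.25/273.59 = 0.8635;  α = 0.1365.
Bypass flow = 0.1365×399 = 54.451 t/h.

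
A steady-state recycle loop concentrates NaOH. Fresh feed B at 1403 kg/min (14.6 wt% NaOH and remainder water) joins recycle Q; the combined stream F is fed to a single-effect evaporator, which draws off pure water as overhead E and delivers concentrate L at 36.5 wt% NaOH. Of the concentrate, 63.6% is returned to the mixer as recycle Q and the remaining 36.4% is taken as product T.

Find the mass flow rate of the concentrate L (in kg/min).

1542 kg/min

Overall NaOH balance (none leaves overhead): NaOH in fresh feed = NaOH in product, i.e. 1403×0.146 = (1−0.636)·L·0.365.
L = 204.84/(0.365×0.364) = 1541.8 kg/min.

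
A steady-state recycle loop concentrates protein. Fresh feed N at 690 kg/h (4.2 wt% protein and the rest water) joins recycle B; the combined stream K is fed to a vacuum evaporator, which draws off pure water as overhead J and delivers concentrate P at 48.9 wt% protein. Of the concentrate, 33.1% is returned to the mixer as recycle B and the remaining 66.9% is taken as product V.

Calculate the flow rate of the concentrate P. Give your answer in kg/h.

88.59 kg/h

Overall protein balance (none leaves overhead): protein in fresh feed = protein in product, i.e. 690×0.042 = (1−0.331)·P·0.489.
P = 28.98/(0.489×0.669) = 88.586 kg/h.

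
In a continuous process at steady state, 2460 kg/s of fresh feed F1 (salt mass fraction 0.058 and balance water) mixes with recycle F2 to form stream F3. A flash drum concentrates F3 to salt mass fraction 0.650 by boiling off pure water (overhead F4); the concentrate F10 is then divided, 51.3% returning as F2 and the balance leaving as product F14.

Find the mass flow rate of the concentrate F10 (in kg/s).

Overall salt balance (none leaves overhead): salt in fresh feed = salt in product, i.e. 2460×0.058 = (1−0.513)·F10·0.650.
F10 = 142.68/(0.650×0.487) = 450.73 kg/s.

450.7 kg/s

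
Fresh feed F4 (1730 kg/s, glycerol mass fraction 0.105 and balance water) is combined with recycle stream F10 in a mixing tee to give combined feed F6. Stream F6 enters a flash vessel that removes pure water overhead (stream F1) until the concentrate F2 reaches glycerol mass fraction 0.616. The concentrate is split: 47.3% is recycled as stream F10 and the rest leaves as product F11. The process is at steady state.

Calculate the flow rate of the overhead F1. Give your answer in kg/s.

Overall glycerol balance (none leaves overhead): glycerol in fresh feed = glycerol in product, i.e. 1730×0.105 = (1−0.473)·F2·0.616.
F2 = 181.65/(0.616×0.527) = 559.56 kg/s.
Recycle F10 = 0.473×559.56 = 264.67 kg/s.
Combined feed F6 = 1730 + 264.67 = 1994.7 kg/s.
Overhead F1 = F6 − F2 = 1994.7 − 559.56 = 1435.1 kg/s.

1435 kg/s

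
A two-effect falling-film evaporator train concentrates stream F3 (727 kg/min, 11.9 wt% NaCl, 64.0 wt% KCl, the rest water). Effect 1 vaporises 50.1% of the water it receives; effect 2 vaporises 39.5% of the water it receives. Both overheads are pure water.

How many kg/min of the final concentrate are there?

water in feed = 727×0.241 = 175.21 kg/min.
After stage 1: water left = (1−0.501)×175.21 = 87.428; stream total = 639.22 kg/min.
After stage 2: water left = (1−0.395)×87.428 = 52.894; final concentrate = 604.69 kg/min.

604.7 kg/min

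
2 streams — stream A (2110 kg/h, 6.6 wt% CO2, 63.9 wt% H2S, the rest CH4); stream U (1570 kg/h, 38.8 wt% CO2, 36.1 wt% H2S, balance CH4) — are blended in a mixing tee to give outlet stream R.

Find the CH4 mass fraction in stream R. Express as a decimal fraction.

Total flow out = 2110 + 1570 = 3680 kg/h.
CH4 in = 2110×0.295 + 1570×0.251 = 1016.5 kg/h.
CH4 mass fraction in R = 1016.5/3680 = 0.276.

0.276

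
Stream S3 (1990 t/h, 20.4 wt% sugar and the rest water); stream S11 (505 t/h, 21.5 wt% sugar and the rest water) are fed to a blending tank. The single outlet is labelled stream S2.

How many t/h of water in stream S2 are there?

1980 t/h

water out = water in = 1990×0.796 + 505×0.785 = 1980.5 t/h.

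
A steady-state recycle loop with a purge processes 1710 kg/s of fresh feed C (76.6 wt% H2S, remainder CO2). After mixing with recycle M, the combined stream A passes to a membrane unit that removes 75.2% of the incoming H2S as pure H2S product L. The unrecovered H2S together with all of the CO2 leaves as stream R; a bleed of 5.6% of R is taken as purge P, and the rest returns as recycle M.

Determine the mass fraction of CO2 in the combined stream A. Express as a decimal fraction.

0.807

CO2 enters only via C and leaves only via the purge: 1710×0.234 = 0.056×(CO2 in R), and the membrane unit passes all CO2, so CO2 in A = CO2 in R = 7145.4 kg/s.
H2S in A: m_A = 1710×0.766 + (1−0.056)·(1−0.752)·m_A, so m_A = 1309.9/0.7659 = 1710.3 kg/s.
A = 1710.3 + 7145.4 = 8855.6 kg/s.
CO2 fraction in A = 7145.4/8855.6 = 0.807.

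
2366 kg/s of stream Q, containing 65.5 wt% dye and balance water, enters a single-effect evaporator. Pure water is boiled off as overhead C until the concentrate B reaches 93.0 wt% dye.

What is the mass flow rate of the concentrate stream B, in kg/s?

dye is conserved: 2366×0.655 = 1549.7 kg/s all reports to the concentrate.
Concentrate = 1549.7/(target fraction) = 1666.4 kg/s.

1666 kg/s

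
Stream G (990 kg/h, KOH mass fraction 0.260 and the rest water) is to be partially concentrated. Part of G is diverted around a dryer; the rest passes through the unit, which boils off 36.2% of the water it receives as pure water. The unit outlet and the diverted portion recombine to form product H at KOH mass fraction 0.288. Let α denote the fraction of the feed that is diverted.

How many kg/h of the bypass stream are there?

All 990×0.260 = 257.4 kg/h of KOH reaches H, so H = 257.4/0.288 = 893.75 kg/h and vapour = 96.25 kg/h.
The evaporator receives (1−α)·990 of feed at 0.740 water and removes 0.362 of that water:
0.362×0.740×(1−α)×990 = 96.25
(1−α) = 96.25/265.2 = 0.3629;  α = 0.6371.
Bypass flow = 0.6371×990 = 630.7 kg/h.

630.7 kg/h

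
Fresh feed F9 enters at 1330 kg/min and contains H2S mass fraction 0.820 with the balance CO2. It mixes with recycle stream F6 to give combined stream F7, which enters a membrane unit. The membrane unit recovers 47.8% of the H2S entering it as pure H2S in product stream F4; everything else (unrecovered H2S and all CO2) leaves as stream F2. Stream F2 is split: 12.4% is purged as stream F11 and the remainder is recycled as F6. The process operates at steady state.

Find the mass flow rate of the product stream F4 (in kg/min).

H2S in F7: m_A = 1330×0.820 + (1−0.124)·(1−0.478)·m_A, so m_A = 1090.6/0.5427 = 2009.5 kg/min.
Product F4 = 0.478×2009.5 = 960.53 kg/min.

960.5 kg/min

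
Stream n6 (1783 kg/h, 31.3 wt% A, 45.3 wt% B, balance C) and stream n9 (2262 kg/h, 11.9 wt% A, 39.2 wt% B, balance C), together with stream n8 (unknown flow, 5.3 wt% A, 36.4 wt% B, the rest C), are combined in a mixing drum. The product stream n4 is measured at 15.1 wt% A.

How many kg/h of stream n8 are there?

2209 kg/h

Let n8 be the unknown flow. Total out = 4045 + n8.
A balance: 827.26 + 0.053·n8 = 0.151·(4045 + n8)
(0.053 − 0.151)·n8 = 0.151×4045 − 827.26 = -216.46
n8 = -216.46 / -0.098 = 2208.8 kg/h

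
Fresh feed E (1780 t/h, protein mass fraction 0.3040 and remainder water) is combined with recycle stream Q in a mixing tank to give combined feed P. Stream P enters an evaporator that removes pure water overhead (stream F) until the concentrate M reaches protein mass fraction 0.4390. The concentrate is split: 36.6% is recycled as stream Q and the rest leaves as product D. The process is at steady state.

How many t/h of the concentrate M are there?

1944 t/h

Overall protein balance (none leaves overhead): protein in fresh feed = protein in product, i.e. 1780×0.304 = (1−0.366)·M·0.439.
M = 541.12/(0.439×0.634) = 1944.2 t/h.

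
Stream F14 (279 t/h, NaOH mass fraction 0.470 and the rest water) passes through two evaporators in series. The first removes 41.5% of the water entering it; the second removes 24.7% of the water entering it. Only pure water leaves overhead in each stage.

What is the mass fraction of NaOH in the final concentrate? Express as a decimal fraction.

water in feed = 279×0.530 = 147.87 t/h.
After stage 1: water left = (1−0.415)×147.87 = 86.504; stream total = 217.63 t/h.
After stage 2: water left = (1−0.247)×86.504 = 65.137; final concentrate = 196.27 t/h.
NaOH fraction = 131.13/196.27 = 0.668.

0.668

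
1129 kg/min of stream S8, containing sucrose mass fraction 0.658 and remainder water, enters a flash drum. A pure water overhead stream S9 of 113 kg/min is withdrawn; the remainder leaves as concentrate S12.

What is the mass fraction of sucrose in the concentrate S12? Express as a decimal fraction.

0.731

sucrose is not removed: 1129×0.658 = 742.88 kg/min of sucrose enters S12.
Concentrate = 1129 − 113 = 1016 kg/min.
Mass fraction = 742.88/1016 = 0.731.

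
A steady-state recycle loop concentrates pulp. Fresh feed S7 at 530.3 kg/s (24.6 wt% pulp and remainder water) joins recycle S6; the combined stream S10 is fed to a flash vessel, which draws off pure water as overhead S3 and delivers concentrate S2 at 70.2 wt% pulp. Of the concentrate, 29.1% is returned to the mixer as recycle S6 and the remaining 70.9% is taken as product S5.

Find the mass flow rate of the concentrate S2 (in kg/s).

Overall pulp balance (none leaves overhead): pulp in fresh feed = pulp in product, i.e. 530.3×0.246 = (1−0.291)·S2·0.702.
S2 = 130.45/(0.702×0.709) = 262.1 kg/s.

262.1 kg/s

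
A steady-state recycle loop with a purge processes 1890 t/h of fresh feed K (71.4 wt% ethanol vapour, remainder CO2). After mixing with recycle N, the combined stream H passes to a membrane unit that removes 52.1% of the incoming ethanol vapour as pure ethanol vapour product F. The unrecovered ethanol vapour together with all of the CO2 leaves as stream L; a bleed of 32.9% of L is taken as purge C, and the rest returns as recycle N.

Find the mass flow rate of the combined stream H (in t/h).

3632 t/h

CO2 enters only via K and leaves only via the purge: 1890×0.286 = 0.329×(CO2 in L), and the membrane unit passes all CO2, so CO2 in H = CO2 in L = 1643 t/h.
ethanol vapour in H: m_A = 1890×0.714 + (1−0.329)·(1−0.521)·m_A, so m_A = 1349.5/0.6786 = 1988.6 t/h.
H = 1988.6 + 1643 = 3631.6 t/h.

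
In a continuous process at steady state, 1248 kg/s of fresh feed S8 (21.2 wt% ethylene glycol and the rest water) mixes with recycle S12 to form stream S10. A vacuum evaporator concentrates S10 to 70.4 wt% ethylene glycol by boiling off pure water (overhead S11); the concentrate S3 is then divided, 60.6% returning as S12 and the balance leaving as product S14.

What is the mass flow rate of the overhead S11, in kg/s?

872.2 kg/s

Overall ethylene glycol balance (none leaves overhead): ethylene glycol in fresh feed = ethylene glycol in product, i.e. 1248×0.212 = (1−0.606)·S3·0.704.
S3 = 264.58/(0.704×0.394) = 953.85 kg/s.
Recycle S12 = 0.606×953.85 = 578.04 kg/s.
Combined feed S10 = 1248 + 578.04 = 1826 kg/s.
Overhead S11 = S10 − S3 = 1826 − 953.85 = 872.18 kg/s.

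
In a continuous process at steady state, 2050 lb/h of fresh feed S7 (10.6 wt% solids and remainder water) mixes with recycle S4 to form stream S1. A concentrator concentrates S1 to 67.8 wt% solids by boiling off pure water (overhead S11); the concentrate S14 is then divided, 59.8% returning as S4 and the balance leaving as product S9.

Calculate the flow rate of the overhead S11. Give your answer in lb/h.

Overall solids balance (none leaves overhead): solids in fresh feed = solids in product, i.e. 2050×0.106 = (1−0.598)·S14·0.678.
S14 = 217.3/(0.678×0.402) = 797.27 lb/h.
Recycle S4 = 0.598×797.27 = 476.77 lb/h.
Combined feed S1 = 2050 + 476.77 = 2526.8 lb/h.
Overhead S11 = S1 − S14 = 2526.8 − 797.27 = 1729.5 lb/h.

1729 lb/h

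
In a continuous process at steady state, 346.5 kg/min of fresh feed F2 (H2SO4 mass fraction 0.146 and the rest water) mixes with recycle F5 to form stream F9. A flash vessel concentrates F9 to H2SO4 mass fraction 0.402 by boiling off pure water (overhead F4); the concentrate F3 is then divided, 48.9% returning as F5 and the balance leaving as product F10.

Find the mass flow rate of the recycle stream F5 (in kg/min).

Overall H2SO4 balance (none leaves overhead): H2SO4 in fresh feed = H2SO4 in product, i.e. 346.5×0.146 = (1−0.489)·F3·0.402.
F3 = 50.589/(0.402×0.511) = 246.27 kg/min.
Recycle F5 = 0.489×246.27 = 120.43 kg/min.

120.4 kg/min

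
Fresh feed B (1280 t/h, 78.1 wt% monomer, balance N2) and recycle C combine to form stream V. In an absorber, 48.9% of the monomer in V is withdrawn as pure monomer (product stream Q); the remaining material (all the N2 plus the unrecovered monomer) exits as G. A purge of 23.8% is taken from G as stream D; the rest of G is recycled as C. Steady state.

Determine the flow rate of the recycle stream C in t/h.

1535 t/h

N2 enters only via B and leaves only via the purge: 1280×0.219 = 0.238×(N2 in G), and the absorber passes all N2, so N2 in V = N2 in G = 1177.8 t/h.
monomer in V: m_A = 1280×0.781 + (1−0.238)·(1−0.489)·m_A, so m_A = 999.68/0.6106 = 1637.2 t/h.
G = (1−0.489)×1637.2 + 1177.8 = 2014.4 t/h.
Recycle C = (1−0.238)×2014.4 = 1535 t/h.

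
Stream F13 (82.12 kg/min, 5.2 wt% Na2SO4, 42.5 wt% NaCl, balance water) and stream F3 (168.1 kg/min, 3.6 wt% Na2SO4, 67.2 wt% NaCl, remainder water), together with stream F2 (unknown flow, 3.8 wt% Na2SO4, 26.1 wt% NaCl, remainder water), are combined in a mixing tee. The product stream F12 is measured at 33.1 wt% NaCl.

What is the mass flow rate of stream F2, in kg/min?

929.2 kg/min

Let F2 be the unknown flow. Total out = 250.22 + F2.
NaCl balance: 147.86 + 0.261·F2 = 0.331·(250.22 + F2)
(0.261 − 0.331)·F2 = 0.331×250.22 − 147.86 = -65.041
F2 = -65.041 / -0.070 = 929.16 kg/min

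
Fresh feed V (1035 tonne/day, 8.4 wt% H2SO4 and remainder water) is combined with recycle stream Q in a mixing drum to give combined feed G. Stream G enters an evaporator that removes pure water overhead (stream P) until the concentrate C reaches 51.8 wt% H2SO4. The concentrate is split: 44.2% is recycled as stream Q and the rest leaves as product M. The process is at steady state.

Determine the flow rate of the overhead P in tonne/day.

867.2 tonne/day

Overall H2SO4 balance (none leaves overhead): H2SO4 in fresh feed = H2SO4 in product, i.e. 1035×0.084 = (1−0.442)·C·0.518.
C = 86.94/(0.518×0.558) = 300.78 tonne/day.
Recycle Q = 0.442×300.78 = 132.95 tonne/day.
Combined feed G = 1035 + 132.95 = 1167.9 tonne/day.
Overhead P = G − C = 1167.9 − 300.78 = 867.16 tonne/day.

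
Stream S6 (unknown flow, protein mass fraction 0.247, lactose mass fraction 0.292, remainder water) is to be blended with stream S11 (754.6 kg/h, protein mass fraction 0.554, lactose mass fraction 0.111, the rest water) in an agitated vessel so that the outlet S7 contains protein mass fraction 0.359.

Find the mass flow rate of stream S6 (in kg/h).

1314 kg/h

Let S6 be the unknown flow. Total out = 754.6 + S6.
protein balance: 418.05 + 0.247·S6 = 0.359·(754.6 + S6)
(0.247 − 0.359)·S6 = 0.359×754.6 − 418.05 = -147.15
S6 = -147.15 / -0.112 = 1313.8 kg/h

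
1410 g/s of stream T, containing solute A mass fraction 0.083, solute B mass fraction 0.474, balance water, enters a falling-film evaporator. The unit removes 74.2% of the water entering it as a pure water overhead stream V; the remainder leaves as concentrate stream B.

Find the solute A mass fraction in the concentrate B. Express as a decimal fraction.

solute A is not removed: 1410×0.083 = 117.03 g/s of solute A enters B.
water entering = 1410×0.443 = 624.63 g/s; overhead removed = 0.742×624.63 = 463.48 g/s.
Concentrate = 1410 − 463.48 = 946.52 g/s.
Mass fraction = 117.03/946.52 = 0.124.

0.124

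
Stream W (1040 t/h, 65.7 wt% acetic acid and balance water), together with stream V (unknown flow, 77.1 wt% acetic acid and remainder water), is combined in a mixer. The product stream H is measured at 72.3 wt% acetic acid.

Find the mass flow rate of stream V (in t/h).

Let V be the unknown flow. Total out = 1040 + V.
acetic acid balance: 683.28 + 0.771·V = 0.723·(1040 + V)
(0.771 − 0.723)·V = 0.723×1040 − 683.28 = 68.64
V = 68.64 / 0.048 = 1430 t/h

1430 t/h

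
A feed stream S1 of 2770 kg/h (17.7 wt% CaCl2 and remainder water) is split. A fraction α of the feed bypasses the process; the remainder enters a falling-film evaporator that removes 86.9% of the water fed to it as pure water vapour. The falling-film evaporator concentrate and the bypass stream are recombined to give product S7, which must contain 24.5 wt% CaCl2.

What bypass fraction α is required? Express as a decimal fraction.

0.612

All 2770×0.177 = 490.29 kg/h of CaCl2 reaches S7, so S7 = 490.29/0.245 = 2001.2 kg/h and vapour = 768.82 kg/h.
The evaporator receives (1−α)·2770 of feed at 0.823 water and removes 0.869 of that water:
0.869×0.823×(1−α)×2770 = 768.82
(1−α) = 768.82/1981.1 = 0.3881;  α = 0.6119.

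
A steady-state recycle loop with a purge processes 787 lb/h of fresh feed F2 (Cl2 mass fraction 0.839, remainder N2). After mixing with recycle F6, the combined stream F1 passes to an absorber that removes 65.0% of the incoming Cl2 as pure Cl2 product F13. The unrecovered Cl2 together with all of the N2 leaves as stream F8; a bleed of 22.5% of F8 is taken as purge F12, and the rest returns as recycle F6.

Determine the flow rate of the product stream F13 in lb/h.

588.9 lb/h

Cl2 in F1: m_A = 787×0.839 + (1−0.225)·(1−0.650)·m_A, so m_A = 660.29/0.7288 = 906.06 lb/h.
Product F13 = 0.650×906.06 = 588.94 lb/h.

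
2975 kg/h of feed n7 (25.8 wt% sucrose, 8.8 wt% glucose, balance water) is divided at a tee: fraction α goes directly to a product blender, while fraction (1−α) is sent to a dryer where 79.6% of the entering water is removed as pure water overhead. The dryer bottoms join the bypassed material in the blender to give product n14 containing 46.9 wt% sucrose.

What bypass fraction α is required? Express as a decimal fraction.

0.136

All 2975×0.258 = 767.55 kg/h of sucrose reaches n14, so n14 = 767.55/0.469 = 1636.6 kg/h and vapour = 1338.4 kg/h.
The evaporator receives (1−α)·2975 of feed at 0.654 water and removes 0.796 of that water:
0.796×0.654×(1−α)×2975 = 1338.4
(1−α) = 1338.4/1548.7 = 0.8642;  α = 0.1358.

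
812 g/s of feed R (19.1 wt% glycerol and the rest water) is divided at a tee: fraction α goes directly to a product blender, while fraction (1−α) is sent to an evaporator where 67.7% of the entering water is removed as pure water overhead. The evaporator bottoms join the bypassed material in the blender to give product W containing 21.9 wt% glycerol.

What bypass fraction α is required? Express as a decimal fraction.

All 812×0.191 = 155.09 g/s of glycerol reaches W, so W = 155.09/0.219 = 708.18 g/s and vapour = 103.82 g/s.
The evaporator receives (1−α)·812 of feed at 0.809 water and removes 0.677 of that water:
0.677×0.809×(1−α)×812 = 103.82
(1−α) = 103.82/444.73 = 0.2334;  α = 0.7666.

0.767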